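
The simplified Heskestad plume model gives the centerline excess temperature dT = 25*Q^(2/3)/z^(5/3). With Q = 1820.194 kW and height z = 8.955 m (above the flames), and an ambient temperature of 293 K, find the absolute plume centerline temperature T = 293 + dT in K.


Q^(2/3) = 149.08
z^(5/3) = 38.617
dT = 25 * 149.08 / 38.617 = 96.511 K
T = 293 + 96.511 = 389.51 K

389.51 K


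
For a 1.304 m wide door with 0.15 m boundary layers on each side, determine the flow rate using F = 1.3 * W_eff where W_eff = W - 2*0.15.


W_eff = 1.304 - 0.30 = 1.004 m
F = 1.3 * 1.004 = 1.3052 persons/s

1.3052 persons/s


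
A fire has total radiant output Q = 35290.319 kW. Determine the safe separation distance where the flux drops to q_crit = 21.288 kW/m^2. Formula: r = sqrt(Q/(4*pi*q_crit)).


4*pi*q_crit = 267.51
Q/(4*pi*q_crit) = 131.92
r = sqrt(131.92) = 11.486 m

11.486 m


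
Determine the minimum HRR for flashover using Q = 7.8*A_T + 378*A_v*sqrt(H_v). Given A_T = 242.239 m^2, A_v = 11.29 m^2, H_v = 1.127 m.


7.8*A_T = 1889.5
sqrt(H_v) = 1.0616
378*A_v*sqrt(H_v) = 4530.5
Q = 1889.5 + 4530.5 = 6420.0 kW

6420.0 kW


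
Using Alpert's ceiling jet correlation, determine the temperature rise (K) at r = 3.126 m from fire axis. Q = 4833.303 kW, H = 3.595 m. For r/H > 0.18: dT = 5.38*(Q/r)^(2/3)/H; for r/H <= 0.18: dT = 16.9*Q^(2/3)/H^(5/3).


r/H = 3.126 / 3.595 = 0.86954
r/H > 0.18, so dT = 5.38*(Q/r)^(2/3)/H
Q/r = 1546.2
(Q/r)^(2/3) = 133.71
dT = 5.38 * 133.71 / 3.595 = 200.10 K

200.10 K


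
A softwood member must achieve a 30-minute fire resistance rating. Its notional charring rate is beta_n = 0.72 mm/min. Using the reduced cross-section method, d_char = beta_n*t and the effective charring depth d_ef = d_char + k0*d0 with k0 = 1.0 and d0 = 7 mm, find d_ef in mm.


d_char = 0.72 * 30 = 21.6 mm
d_ef = 21.6 + 1.0*7 = 28.6 mm

28.6 mm


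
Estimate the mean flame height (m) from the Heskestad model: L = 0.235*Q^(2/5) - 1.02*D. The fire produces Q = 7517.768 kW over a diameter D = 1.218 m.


Q^(2/5) = 35.517
0.235 * Q^(2/5) = 8.3465
1.02 * D = 1.2424
L = 7.1041 m

7.1041 m


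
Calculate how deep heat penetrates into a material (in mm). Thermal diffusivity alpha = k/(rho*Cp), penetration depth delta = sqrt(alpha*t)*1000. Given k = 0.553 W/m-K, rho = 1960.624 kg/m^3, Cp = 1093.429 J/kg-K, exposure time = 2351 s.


alpha = 0.553 / (1960.624 * 1093.429) = 2.5795e-07 m^2/s
alpha * t = 0.00060645
delta = sqrt(0.00060645) * 1000 = 24.626 mm

24.626 mm


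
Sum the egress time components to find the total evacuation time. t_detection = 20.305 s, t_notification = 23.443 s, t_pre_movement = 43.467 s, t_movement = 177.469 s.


Total = 20.305 + 23.443 + 43.467 + 177.469 = 264.684 s

264.684 s


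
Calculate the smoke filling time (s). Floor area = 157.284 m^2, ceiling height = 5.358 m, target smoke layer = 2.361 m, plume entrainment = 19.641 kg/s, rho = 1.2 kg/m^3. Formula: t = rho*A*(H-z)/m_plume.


H - z = 2.997 m
t = 1.2 * 157.284 * 2.997 / 19.641 = 28.800 s

28.800 s


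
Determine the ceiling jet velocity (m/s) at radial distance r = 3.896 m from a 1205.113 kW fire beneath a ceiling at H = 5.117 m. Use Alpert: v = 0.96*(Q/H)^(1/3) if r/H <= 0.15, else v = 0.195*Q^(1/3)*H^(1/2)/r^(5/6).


r/H = 3.896 / 5.117 = 0.76138
r/H > 0.15, so v = 0.195*Q^(1/3)*H^(1/2)/r^(5/6)
Q^(1/3) = 10.642
H^(1/2) = 2.2621
r^(5/6) = 3.1059
v = 0.195 * 10.642 * 2.2621 / 3.1059 = 1.5114 m/s

1.5114 m/s


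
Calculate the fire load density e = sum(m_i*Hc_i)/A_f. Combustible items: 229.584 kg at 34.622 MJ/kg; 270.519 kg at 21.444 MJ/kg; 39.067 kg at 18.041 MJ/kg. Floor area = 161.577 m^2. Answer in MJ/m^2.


Total energy = 229.584*34.622 + 270.519*21.444 + 39.067*18.041
= 7948.657 + 5801.009 + 704.8077
= 14454.47 MJ
e = 14454.47 / 161.577 = 89.459 MJ/m^2

89.459 MJ/m^2


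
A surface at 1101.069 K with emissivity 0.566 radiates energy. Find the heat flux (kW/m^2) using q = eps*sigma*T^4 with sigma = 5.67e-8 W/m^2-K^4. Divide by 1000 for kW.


T^4 = 1.4698e+12
q = 0.566 * 5.67e-8 * 1.4698e+12 / 1000 = 47.169 kW/m^2

47.169 kW/m^2


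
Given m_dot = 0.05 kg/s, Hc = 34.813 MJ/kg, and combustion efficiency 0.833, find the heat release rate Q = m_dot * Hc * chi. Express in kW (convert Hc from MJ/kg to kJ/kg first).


Hc = 34.813 MJ/kg = 34.813 * 1000 kJ/kg = 34813 kJ/kg
Q = 0.05 kg/s * 34813 kJ/kg * 0.833 = 1450.0 kW

1450.0 kW


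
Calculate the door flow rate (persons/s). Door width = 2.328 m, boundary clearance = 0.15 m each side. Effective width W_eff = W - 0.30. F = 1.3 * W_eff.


W_eff = 2.328 - 0.30 = 2.028 m
F = 1.3 * 2.028 = 2.6364 persons/s

2.6364 persons/s


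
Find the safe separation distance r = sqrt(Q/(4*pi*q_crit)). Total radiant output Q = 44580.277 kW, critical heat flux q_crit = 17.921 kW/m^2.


4*pi*q_crit = 225.20
Q/(4*pi*q_crit) = 197.96
r = sqrt(197.96) = 14.070 m

14.070 m


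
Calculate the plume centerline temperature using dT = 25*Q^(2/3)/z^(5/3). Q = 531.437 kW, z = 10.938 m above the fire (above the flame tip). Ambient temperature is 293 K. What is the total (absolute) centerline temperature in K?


Q^(2/3) = 65.610
z^(5/3) = 53.897
dT = 25 * 65.610 / 53.897 = 30.433 K
T = 293 + 30.433 = 323.43 K

323.43 K


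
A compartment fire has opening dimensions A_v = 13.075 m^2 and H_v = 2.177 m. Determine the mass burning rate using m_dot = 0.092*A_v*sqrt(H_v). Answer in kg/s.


sqrt(H_v) = 1.4755
m_dot = 0.092 * 13.075 * 1.4755 = 1.7748 kg/s

1.7748 kg/s


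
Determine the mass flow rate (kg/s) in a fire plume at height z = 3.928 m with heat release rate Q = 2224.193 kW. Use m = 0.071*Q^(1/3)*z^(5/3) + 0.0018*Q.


Q^(1/3) = 13.053
z^(5/3) = 9.7788
First term = 0.071 * 13.053 * 9.7788 = 9.0629
Second term = 0.0018 * 2224.193 = 4.0035
m = 13.066 kg/s

13.066 kg/s


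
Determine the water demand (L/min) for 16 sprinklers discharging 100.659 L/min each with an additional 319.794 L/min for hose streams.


Sprinkler demand = 16 * 100.659 = 1610.544 L/min
Total = 1610.544 + 319.794 = 1930.338 L/min

1930.338 L/min


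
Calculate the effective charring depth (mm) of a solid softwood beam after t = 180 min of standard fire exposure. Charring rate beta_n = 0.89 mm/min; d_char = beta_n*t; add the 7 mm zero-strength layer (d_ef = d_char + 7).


d_char = 0.89 * 180 = 160.2 mm
d_ef = 160.2 + 1.0*7 = 167.2 mm

167.2 mm


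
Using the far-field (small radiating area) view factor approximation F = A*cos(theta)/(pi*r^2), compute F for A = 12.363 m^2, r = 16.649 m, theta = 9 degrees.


cos(9 deg) = 0.98769
pi*r^2 = 870.82
F = 12.363 * 0.98769 / 870.82 = 0.014022

0.014022


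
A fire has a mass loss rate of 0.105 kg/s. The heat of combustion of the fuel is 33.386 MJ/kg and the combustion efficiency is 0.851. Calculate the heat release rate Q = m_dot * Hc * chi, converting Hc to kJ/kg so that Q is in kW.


Hc = 33.386 MJ/kg = 33.386 * 1000 kJ/kg = 33386 kJ/kg
Q = 0.105 kg/s * 33386 kJ/kg * 0.851 = 2983.2 kW

2983.2 kW


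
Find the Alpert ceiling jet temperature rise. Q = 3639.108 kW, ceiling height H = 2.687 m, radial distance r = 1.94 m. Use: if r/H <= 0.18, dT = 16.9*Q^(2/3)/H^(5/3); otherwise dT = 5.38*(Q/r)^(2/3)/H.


r/H = 1.94 / 2.687 = 0.72199
r/H > 0.18, so dT = 5.38*(Q/r)^(2/3)/H
Q/r = 1875.8
(Q/r)^(2/3) = 152.10
dT = 5.38 * 152.10 / 2.687 = 304.54 K

304.54 K


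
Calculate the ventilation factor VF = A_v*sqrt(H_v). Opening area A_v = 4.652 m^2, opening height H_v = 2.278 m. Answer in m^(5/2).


sqrt(H_v) = 1.5093
VF = 4.652 * 1.5093 = 7.0213 m^(5/2)

7.0213 m^(5/2)


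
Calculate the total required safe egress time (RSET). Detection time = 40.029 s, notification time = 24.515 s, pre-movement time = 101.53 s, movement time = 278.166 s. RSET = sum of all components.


Total = 40.029 + 24.515 + 101.53 + 278.166 = 444.24 s

444.24 s


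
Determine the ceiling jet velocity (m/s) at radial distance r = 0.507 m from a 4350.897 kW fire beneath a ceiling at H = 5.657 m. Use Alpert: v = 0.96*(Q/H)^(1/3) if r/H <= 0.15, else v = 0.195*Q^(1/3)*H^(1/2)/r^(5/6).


r/H = 0.507 / 5.657 = 0.089623
r/H <= 0.15, so v = 0.96*(Q/H)^(1/3)
Q/H = 769.12
(Q/H)^(1/3) = 9.1622
v = 0.96 * 9.1622 = 8.7957 m/s

8.7957 m/s


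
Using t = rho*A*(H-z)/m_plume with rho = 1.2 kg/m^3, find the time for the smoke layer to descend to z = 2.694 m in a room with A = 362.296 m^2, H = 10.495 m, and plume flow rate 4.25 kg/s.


H - z = 7.801 m
t = 1.2 * 362.296 * 7.801 / 4.25 = 798.01 s

798.01 s


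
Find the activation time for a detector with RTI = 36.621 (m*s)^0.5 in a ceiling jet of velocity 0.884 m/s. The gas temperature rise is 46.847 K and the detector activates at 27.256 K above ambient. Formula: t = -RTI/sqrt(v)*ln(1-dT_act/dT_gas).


dT_act/dT_gas = 0.58181
ln(1 - 0.58181) = -0.87182
t = -36.621 / sqrt(0.884) * -0.87182 = 33.957 s

33.957 s


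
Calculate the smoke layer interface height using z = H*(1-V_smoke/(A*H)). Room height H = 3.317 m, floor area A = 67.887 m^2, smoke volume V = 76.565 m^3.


V/(A*H) = 0.34002
1 - 0.34002 = 0.65998
z = 3.317 * 0.65998 = 2.1892 m

2.1892 m


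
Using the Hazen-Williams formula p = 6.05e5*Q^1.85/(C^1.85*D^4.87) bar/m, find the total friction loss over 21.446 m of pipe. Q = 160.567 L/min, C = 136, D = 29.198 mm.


Q^1.85 = 12036
C^1.85 = 8852.1
D^4.87 = 1.3686e+07
p/m = 0.060104 bar/m
p_total = 0.060104 * 21.446 = 1.2890 bar

1.2890 bar


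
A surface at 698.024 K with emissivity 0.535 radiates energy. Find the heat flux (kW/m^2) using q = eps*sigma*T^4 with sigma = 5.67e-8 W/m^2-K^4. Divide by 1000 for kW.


T^4 = 2.3740e+11
q = 0.535 * 5.67e-8 * 2.3740e+11 / 1000 = 7.2014 kW/m^2

7.2014 kW/m^2


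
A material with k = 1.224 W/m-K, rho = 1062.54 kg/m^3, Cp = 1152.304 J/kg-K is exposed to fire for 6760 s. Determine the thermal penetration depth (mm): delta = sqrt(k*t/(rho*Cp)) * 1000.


alpha = 1.224 / (1062.54 * 1152.304) = 9.9970e-07 m^2/s
alpha * t = 0.0067580
delta = sqrt(0.0067580) * 1000 = 82.207 mm

82.207 mm


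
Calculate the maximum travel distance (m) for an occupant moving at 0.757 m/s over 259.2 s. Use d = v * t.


d = 0.757 * 259.2 = 196.21 m

196.21 m


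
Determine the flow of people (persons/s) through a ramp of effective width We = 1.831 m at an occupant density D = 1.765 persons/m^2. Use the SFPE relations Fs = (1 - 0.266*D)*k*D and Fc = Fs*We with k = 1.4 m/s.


1 - 0.266*D = 1 - 0.266*1.765 = 0.53051
Fs = 0.53051 * 1.4 * 1.765 = 1.3109 persons/(s*m)
Fc = 1.3109 * 1.831 = 2.4002 persons/s

2.4002 persons/s


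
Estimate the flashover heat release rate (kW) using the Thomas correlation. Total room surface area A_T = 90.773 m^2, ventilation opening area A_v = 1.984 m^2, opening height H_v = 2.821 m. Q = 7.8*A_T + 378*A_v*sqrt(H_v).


7.8*A_T = 708.03
sqrt(H_v) = 1.6796
378*A_v*sqrt(H_v) = 1259.6
Q = 708.03 + 1259.6 = 1967.6 kW

1967.6 kW


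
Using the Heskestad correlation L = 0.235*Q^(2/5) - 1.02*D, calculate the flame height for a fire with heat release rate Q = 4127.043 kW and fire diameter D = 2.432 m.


Q^(2/5) = 27.942
0.235 * Q^(2/5) = 6.5663
1.02 * D = 2.4806
L = 4.0857 m

4.0857 m


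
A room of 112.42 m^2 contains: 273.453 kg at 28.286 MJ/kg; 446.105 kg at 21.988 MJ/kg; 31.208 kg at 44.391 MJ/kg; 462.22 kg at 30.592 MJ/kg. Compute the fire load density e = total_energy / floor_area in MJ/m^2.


Total energy = 273.453*28.286 + 446.105*21.988 + 31.208*44.391 + 462.22*30.592
= 7734.892 + 9808.957 + 1385.354 + 14140.23
= 33069.44 MJ
e = 33069.44 / 112.42 = 294.16 MJ/m^2

294.16 MJ/m^2


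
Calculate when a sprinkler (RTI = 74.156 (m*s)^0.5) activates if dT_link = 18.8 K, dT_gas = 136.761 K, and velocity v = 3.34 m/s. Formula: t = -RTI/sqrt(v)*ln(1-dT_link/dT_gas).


dT_link/dT_gas = 0.13747
ln(1 - 0.13747) = -0.14788
t = -74.156 / sqrt(3.34) * -0.14788 = 6.0005 s

6.0005 s


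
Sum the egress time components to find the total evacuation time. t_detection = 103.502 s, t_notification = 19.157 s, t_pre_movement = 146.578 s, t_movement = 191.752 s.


Total = 103.502 + 19.157 + 146.578 + 191.752 = 460.989 s

460.989 s


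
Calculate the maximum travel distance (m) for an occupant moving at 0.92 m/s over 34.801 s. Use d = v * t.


d = 0.92 * 34.801 = 32.017 m

32.017 m


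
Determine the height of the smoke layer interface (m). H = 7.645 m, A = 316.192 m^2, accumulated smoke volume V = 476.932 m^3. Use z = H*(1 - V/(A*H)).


V/(A*H) = 0.19730
1 - 0.19730 = 0.80270
z = 7.645 * 0.80270 = 6.1366 m

6.1366 m


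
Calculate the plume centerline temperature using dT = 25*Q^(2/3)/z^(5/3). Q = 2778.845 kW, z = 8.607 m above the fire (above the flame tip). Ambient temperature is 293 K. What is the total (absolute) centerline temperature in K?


Q^(2/3) = 197.66
z^(5/3) = 36.148
dT = 25 * 197.66 / 36.148 = 136.70 K
T = 293 + 136.70 = 429.70 K

429.70 K


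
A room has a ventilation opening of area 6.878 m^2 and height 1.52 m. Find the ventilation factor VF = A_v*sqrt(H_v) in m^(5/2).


sqrt(H_v) = 1.2329
VF = 6.878 * 1.2329 = 8.4798 m^(5/2)

8.4798 m^(5/2)


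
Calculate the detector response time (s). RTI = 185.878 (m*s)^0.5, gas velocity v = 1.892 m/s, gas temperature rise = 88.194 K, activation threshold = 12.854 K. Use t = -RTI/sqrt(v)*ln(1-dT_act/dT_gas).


dT_act/dT_gas = 0.14575
ln(1 - 0.14575) = -0.15753
t = -185.878 / sqrt(1.892) * -0.15753 = 21.287 s

21.287 s


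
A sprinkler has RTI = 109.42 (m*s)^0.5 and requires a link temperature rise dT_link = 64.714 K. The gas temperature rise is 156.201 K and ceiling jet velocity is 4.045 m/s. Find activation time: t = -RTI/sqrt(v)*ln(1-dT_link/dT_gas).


dT_link/dT_gas = 0.41430
ln(1 - 0.41430) = -0.53495
t = -109.42 / sqrt(4.045) * -0.53495 = 29.104 s

29.104 s


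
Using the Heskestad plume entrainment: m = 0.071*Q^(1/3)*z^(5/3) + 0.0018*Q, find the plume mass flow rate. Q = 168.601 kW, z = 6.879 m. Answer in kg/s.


Q^(1/3) = 5.5244
z^(5/3) = 24.881
First term = 0.071 * 5.5244 * 24.881 = 9.7593
Second term = 0.0018 * 168.601 = 0.30348
m = 10.063 kg/s

10.063 kg/s


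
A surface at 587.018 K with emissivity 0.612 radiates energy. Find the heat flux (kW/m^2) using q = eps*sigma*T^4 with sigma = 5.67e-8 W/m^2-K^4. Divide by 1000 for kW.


T^4 = 1.1874e+11
q = 0.612 * 5.67e-8 * 1.1874e+11 / 1000 = 4.1204 kW/m^2

4.1204 kW/m^2


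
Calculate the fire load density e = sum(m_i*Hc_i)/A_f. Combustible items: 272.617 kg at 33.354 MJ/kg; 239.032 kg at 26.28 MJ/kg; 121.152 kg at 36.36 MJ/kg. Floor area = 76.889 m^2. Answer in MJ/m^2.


Total energy = 272.617*33.354 + 239.032*26.28 + 121.152*36.36
= 9092.867 + 6281.761 + 4405.087
= 19779.72 MJ
e = 19779.72 / 76.889 = 257.25 MJ/m^2

257.25 MJ/m^2


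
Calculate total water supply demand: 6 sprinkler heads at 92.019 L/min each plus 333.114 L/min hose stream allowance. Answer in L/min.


Sprinkler demand = 6 * 92.019 = 552.114 L/min
Total = 552.114 + 333.114 = 885.228 L/min

885.228 L/min


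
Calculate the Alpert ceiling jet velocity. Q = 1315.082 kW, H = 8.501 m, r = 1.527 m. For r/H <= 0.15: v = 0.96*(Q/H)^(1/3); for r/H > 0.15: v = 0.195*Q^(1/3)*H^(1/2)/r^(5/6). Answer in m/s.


r/H = 1.527 / 8.501 = 0.17963
r/H > 0.15, so v = 0.195*Q^(1/3)*H^(1/2)/r^(5/6)
Q^(1/3) = 10.956
H^(1/2) = 2.9156
r^(5/6) = 1.4230
v = 0.195 * 10.956 * 2.9156 / 1.4230 = 4.3775 m/s

4.3775 m/s


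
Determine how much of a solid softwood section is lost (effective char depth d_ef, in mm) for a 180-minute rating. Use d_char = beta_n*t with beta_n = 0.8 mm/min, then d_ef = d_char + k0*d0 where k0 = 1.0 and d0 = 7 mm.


d_char = 0.8 * 180 = 144 mm
d_ef = 144 + 1.0*7 = 151 mm

151 mm


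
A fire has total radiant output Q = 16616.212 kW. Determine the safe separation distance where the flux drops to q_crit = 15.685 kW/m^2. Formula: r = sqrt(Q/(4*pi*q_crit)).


4*pi*q_crit = 197.10
Q/(4*pi*q_crit) = 84.302
r = sqrt(84.302) = 9.1816 m

9.1816 m


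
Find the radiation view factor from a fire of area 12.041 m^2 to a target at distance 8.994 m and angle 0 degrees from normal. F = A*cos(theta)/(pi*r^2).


cos(0 deg) = 1
pi*r^2 = 254.13
F = 12.041 * 1 / 254.13 = 0.047381

0.047381


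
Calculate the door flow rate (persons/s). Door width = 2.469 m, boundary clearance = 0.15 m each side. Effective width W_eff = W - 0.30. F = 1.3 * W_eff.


W_eff = 2.469 - 0.30 = 2.169 m
F = 1.3 * 2.169 = 2.8197 persons/s

2.8197 persons/s


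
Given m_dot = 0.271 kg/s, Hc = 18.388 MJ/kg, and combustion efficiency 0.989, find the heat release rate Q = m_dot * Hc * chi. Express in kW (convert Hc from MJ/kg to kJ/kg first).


Hc = 18.388 MJ/kg = 18.388 * 1000 kJ/kg = 18388 kJ/kg
Q = 0.271 kg/s * 18388 kJ/kg * 0.989 = 4928.3 kW

4928.3 kW


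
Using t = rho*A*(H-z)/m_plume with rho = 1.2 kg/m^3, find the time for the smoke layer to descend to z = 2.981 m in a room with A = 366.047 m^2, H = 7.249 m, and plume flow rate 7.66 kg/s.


H - z = 4.268 m
t = 1.2 * 366.047 * 4.268 / 7.66 = 244.74 s

244.74 s


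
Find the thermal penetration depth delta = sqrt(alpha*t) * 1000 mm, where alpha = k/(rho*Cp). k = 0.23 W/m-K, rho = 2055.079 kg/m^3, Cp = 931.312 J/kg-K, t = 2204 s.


alpha = 0.23 / (2055.079 * 931.312) = 1.2017e-07 m^2/s
alpha * t = 0.00026486
delta = sqrt(0.00026486) * 1000 = 16.275 mm

16.275 mm


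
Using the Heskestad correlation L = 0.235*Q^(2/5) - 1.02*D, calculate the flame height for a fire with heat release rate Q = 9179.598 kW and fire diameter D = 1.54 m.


Q^(2/5) = 38.471
0.235 * Q^(2/5) = 9.0406
1.02 * D = 1.5708
L = 7.4698 m

7.4698 m


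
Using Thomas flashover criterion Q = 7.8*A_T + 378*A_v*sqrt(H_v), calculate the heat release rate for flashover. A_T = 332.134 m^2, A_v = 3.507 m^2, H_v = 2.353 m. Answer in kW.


7.8*A_T = 2590.6
sqrt(H_v) = 1.5339
378*A_v*sqrt(H_v) = 2033.5
Q = 2590.6 + 2033.5 = 4624.1 kW

4624.1 kW


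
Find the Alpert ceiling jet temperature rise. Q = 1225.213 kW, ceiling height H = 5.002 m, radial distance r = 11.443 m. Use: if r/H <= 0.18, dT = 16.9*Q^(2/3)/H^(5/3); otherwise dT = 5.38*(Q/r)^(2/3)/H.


r/H = 11.443 / 5.002 = 2.2877
r/H > 0.18, so dT = 5.38*(Q/r)^(2/3)/H
Q/r = 107.07
(Q/r)^(2/3) = 22.548
dT = 5.38 * 22.548 / 5.002 = 24.252 K

24.252 K


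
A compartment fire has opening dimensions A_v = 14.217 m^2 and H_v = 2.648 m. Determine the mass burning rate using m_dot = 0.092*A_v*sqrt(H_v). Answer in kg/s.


sqrt(H_v) = 1.6273
m_dot = 0.092 * 14.217 * 1.6273 = 2.1284 kg/s

2.1284 kg/s


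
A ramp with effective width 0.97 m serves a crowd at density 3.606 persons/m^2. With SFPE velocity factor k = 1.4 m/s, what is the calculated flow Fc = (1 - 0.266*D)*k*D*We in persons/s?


1 - 0.266*D = 1 - 0.266*3.606 = 0.040804
Fs = 0.040804 * 1.4 * 3.606 = 0.20599 persons/(s*m)
Fc = 0.20599 * 0.97 = 0.19982 persons/s

0.19982 persons/s


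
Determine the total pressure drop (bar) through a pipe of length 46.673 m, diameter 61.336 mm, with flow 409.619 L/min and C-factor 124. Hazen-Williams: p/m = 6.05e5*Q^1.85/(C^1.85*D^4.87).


Q^1.85 = 68062
C^1.85 = 7461.6
D^4.87 = 5.0836e+08
p/m = 0.010856 bar/m
p_total = 0.010856 * 46.673 = 0.50666 bar

0.50666 bar


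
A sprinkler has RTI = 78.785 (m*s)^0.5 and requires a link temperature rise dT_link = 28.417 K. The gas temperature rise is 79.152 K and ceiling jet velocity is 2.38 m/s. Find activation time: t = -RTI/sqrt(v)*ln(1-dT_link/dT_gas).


dT_link/dT_gas = 0.35902
ln(1 - 0.35902) = -0.44475
t = -78.785 / sqrt(2.38) * -0.44475 = 22.713 s

22.713 s


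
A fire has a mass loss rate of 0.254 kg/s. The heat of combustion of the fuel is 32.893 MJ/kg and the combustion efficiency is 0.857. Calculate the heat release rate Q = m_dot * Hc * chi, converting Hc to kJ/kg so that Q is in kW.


Hc = 32.893 MJ/kg = 32.893 * 1000 kJ/kg = 32893 kJ/kg
Q = 0.254 kg/s * 32893 kJ/kg * 0.857 = 7160.1 kW

7160.1 kW


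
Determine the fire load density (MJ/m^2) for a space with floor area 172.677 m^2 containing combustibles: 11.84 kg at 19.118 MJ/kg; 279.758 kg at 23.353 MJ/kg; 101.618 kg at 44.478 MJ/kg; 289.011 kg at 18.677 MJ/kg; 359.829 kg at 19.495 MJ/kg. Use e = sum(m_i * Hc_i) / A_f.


Total energy = 11.84*19.118 + 279.758*23.353 + 101.618*44.478 + 289.011*18.677 + 359.829*19.495
= 226.3571 + 6533.189 + 4519.765 + 5397.858 + 7014.866
= 23692.04 MJ
e = 23692.04 / 172.677 = 137.20 MJ/m^2

137.20 MJ/m^2


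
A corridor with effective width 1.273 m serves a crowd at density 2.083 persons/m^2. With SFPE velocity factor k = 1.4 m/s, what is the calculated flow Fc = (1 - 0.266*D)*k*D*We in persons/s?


1 - 0.266*D = 1 - 0.266*2.083 = 0.44592
Fs = 0.44592 * 1.4 * 2.083 = 1.3004 persons/(s*m)
Fc = 1.3004 * 1.273 = 1.6554 persons/s

1.6554 persons/s


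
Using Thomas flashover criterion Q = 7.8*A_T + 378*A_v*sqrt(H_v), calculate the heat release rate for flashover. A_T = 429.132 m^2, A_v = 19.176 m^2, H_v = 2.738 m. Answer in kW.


7.8*A_T = 3347.2
sqrt(H_v) = 1.6547
378*A_v*sqrt(H_v) = 11994
Q = 3347.2 + 11994 = 15341 kW

15341 kW


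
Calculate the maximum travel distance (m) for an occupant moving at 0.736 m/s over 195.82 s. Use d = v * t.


d = 0.736 * 195.82 = 144.12 m

144.12 m


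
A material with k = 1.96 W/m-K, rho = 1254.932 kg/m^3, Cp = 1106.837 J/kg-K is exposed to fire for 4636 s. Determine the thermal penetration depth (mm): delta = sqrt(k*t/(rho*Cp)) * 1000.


alpha = 1.96 / (1254.932 * 1106.837) = 1.4111e-06 m^2/s
alpha * t = 0.0065418
delta = sqrt(0.0065418) * 1000 = 80.881 mm

80.881 mm


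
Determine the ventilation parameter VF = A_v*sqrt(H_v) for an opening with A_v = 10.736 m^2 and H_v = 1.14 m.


sqrt(H_v) = 1.0677
VF = 10.736 * 1.0677 = 11.463 m^(5/2)

11.463 m^(5/2)


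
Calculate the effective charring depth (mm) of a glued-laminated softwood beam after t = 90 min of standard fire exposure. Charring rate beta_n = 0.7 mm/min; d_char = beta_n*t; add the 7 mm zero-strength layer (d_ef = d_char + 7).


d_char = 0.7 * 90 = 63 mm
d_ef = 63 + 1.0*7 = 70 mm

70 mm


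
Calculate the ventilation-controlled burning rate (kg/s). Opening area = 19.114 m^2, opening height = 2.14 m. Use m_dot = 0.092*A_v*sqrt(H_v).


sqrt(H_v) = 1.4629
m_dot = 0.092 * 19.114 * 1.4629 = 2.5724 kg/s

2.5724 kg/s


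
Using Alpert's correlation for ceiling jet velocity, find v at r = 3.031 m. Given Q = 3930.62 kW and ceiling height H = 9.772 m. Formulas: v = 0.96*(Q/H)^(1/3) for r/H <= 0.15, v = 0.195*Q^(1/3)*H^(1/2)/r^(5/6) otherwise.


r/H = 3.031 / 9.772 = 0.31017
r/H > 0.15, so v = 0.195*Q^(1/3)*H^(1/2)/r^(5/6)
Q^(1/3) = 15.782
H^(1/2) = 3.1260
r^(5/6) = 2.5195
v = 0.195 * 15.782 * 3.1260 / 2.5195 = 3.8182 m/s

3.8182 m/s


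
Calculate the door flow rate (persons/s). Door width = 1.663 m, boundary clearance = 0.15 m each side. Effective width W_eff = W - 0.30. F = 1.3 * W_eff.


W_eff = 1.663 - 0.30 = 1.363 m
F = 1.3 * 1.363 = 1.7719 persons/s

1.7719 persons/s


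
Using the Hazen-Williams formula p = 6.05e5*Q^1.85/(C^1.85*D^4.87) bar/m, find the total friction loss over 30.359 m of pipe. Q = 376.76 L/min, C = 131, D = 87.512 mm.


Q^1.85 = 58307
C^1.85 = 8259.5
D^4.87 = 2.8699e+09
p/m = 0.0014882 bar/m
p_total = 0.0014882 * 30.359 = 0.045180 bar

0.045180 bar


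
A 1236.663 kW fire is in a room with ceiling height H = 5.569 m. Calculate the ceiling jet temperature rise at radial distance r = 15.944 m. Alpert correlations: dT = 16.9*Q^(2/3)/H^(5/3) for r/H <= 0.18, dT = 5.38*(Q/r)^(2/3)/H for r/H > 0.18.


r/H = 15.944 / 5.569 = 2.8630
r/H > 0.18, so dT = 5.38*(Q/r)^(2/3)/H
Q/r = 77.563
(Q/r)^(2/3) = 18.187
dT = 5.38 * 18.187 / 5.569 = 17.570 K

17.570 K


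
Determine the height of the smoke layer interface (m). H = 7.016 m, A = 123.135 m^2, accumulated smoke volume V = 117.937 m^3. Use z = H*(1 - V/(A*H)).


V/(A*H) = 0.13651
1 - 0.13651 = 0.86349
z = 7.016 * 0.86349 = 6.0582 m

6.0582 m


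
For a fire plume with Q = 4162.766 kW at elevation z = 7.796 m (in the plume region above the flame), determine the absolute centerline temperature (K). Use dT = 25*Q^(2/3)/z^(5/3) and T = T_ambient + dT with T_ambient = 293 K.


Q^(2/3) = 258.77
z^(5/3) = 30.652
dT = 25 * 258.77 / 30.652 = 211.06 K
T = 293 + 211.06 = 504.06 K

504.06 K


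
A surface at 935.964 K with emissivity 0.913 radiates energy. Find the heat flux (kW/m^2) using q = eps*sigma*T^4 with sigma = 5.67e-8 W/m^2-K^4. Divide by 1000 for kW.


T^4 = 7.6743e+11
q = 0.913 * 5.67e-8 * 7.6743e+11 / 1000 = 39.727 kW/m^2

39.727 kW/m^2


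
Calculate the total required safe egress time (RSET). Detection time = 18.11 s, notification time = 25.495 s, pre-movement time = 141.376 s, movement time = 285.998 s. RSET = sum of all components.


Total = 18.11 + 25.495 + 141.376 + 285.998 = 470.979 s

470.979 s


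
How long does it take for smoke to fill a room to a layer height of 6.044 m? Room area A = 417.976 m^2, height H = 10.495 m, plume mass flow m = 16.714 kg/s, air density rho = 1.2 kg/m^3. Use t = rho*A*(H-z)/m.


H - z = 4.451 m
t = 1.2 * 417.976 * 4.451 / 16.714 = 133.57 s

133.57 s


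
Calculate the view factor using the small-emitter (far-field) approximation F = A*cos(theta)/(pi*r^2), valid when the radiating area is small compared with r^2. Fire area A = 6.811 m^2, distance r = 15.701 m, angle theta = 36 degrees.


cos(36 deg) = 0.80902
pi*r^2 = 774.47
F = 6.811 * 0.80902 / 774.47 = 0.0071148

0.0071148


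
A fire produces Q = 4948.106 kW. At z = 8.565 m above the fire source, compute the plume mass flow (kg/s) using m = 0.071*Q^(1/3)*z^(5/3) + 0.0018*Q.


Q^(1/3) = 17.040
z^(5/3) = 35.855
First term = 0.071 * 17.040 * 35.855 = 43.379
Second term = 0.0018 * 4948.106 = 8.9066
m = 52.286 kg/s

52.286 kg/s


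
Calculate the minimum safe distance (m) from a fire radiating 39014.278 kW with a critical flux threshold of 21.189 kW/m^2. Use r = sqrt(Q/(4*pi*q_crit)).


4*pi*q_crit = 266.27
Q/(4*pi*q_crit) = 146.52
r = sqrt(146.52) = 12.105 m

12.105 m


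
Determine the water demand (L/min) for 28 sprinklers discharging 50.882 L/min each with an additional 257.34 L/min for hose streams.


Sprinkler demand = 28 * 50.882 = 1424.696 L/min
Total = 1424.696 + 257.34 = 1682.036 L/min

1682.036 L/min


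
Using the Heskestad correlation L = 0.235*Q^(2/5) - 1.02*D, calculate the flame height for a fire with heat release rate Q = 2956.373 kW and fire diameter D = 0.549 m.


Q^(2/5) = 24.451
0.235 * Q^(2/5) = 5.7461
1.02 * D = 0.55998
L = 5.1861 m

5.1861 m


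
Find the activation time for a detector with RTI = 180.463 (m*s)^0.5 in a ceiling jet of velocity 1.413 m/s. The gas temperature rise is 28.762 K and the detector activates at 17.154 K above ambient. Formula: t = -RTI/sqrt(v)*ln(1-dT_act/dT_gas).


dT_act/dT_gas = 0.59641
ln(1 - 0.59641) = -0.90736
t = -180.463 / sqrt(1.413) * -0.90736 = 137.75 s

137.75 s


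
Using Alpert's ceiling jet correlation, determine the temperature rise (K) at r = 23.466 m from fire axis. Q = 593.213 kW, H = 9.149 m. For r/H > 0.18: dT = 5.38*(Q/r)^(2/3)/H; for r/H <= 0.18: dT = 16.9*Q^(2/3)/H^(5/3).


r/H = 23.466 / 9.149 = 2.5649
r/H > 0.18, so dT = 5.38*(Q/r)^(2/3)/H
Q/r = 25.280
(Q/r)^(2/3) = 8.6135
dT = 5.38 * 8.6135 / 9.149 = 5.0651 K

5.0651 K


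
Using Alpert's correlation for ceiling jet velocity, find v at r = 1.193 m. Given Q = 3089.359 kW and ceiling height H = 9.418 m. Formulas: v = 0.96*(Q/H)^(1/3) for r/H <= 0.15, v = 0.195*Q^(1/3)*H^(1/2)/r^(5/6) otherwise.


r/H = 1.193 / 9.418 = 0.12667
r/H <= 0.15, so v = 0.96*(Q/H)^(1/3)
Q/H = 328.03
(Q/H)^(1/3) = 6.8966
v = 0.96 * 6.8966 = 6.6208 m/s

6.6208 m/s


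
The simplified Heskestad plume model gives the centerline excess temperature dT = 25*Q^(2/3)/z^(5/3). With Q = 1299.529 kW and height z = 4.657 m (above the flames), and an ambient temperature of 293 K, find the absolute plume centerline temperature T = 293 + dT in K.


Q^(2/3) = 119.09
z^(5/3) = 12.987
dT = 25 * 119.09 / 12.987 = 229.24 K
T = 293 + 229.24 = 522.24 K

522.24 K


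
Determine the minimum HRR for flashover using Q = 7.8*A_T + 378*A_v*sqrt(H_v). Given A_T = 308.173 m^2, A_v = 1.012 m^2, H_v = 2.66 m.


7.8*A_T = 2403.7
sqrt(H_v) = 1.6310
378*A_v*sqrt(H_v) = 623.90
Q = 2403.7 + 623.90 = 3027.6 kW

3027.6 kW


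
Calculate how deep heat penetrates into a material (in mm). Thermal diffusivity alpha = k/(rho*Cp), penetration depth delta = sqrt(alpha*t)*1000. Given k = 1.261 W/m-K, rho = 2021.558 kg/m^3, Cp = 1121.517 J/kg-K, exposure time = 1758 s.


alpha = 1.261 / (2021.558 * 1121.517) = 5.5619e-07 m^2/s
alpha * t = 0.00097778
delta = sqrt(0.00097778) * 1000 = 31.270 mm

31.270 mm


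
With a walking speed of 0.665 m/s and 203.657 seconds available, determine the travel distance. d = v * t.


d = 0.665 * 203.657 = 135.43 m

135.43 m


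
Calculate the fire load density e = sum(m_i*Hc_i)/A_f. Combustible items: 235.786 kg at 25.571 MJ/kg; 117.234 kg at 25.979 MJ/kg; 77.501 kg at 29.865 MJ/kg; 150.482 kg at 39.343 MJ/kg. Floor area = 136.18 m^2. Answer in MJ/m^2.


Total energy = 235.786*25.571 + 117.234*25.979 + 77.501*29.865 + 150.482*39.343
= 6029.284 + 3045.622 + 2314.567 + 5920.413
= 17309.89 MJ
e = 17309.89 / 136.18 = 127.11 MJ/m^2

127.11 MJ/m^2


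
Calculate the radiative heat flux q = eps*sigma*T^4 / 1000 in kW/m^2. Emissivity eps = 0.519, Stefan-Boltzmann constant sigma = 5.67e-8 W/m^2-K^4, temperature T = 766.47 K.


T^4 = 3.4513e+11
q = 0.519 * 5.67e-8 * 3.4513e+11 / 1000 = 10.156 kW/m^2

10.156 kW/m^2


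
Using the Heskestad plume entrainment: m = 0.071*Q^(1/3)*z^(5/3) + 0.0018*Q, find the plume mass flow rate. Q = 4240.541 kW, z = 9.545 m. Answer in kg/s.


Q^(1/3) = 16.186
z^(5/3) = 42.950
First term = 0.071 * 16.186 * 42.950 = 49.358
Second term = 0.0018 * 4240.541 = 7.6330
m = 56.991 kg/s

56.991 kg/s


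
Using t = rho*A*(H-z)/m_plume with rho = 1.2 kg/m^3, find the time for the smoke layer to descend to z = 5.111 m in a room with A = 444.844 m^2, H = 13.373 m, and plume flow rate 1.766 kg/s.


H - z = 8.262 m
t = 1.2 * 444.844 * 8.262 / 1.766 = 2497.4 s

2497.4 s


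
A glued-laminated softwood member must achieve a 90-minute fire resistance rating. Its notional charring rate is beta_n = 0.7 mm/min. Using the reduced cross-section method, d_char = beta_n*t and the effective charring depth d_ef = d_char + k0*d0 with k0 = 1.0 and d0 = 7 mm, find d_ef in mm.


d_char = 0.7 * 90 = 63 mm
d_ef = 63 + 1.0*7 = 70 mm

70 mm


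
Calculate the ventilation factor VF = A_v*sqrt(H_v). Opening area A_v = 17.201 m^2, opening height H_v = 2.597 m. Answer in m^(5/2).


sqrt(H_v) = 1.6115
VF = 17.201 * 1.6115 = 27.720 m^(5/2)

27.720 m^(5/2)


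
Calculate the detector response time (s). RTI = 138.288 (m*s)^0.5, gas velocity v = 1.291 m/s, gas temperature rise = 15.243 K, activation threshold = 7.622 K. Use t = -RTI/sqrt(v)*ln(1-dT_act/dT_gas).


dT_act/dT_gas = 0.50003
ln(1 - 0.50003) = -0.69321
t = -138.288 / sqrt(1.291) * -0.69321 = 84.370 s

84.370 s


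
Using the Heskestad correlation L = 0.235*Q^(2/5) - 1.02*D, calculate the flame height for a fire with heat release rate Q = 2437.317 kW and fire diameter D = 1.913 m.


Q^(2/5) = 22.634
0.235 * Q^(2/5) = 5.3190
1.02 * D = 1.9513
L = 3.3678 m

3.3678 m


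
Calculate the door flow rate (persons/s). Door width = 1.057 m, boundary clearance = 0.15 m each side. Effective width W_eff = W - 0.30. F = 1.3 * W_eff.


W_eff = 1.057 - 0.30 = 0.757 m
F = 1.3 * 0.757 = 0.98410 persons/s

0.98410 persons/s


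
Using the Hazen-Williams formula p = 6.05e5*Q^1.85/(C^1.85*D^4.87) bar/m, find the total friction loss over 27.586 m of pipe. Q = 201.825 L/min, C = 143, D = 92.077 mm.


Q^1.85 = 18374
C^1.85 = 9713.4
D^4.87 = 3.6763e+09
p/m = 0.00031129 bar/m
p_total = 0.00031129 * 27.586 = 0.0085874 bar

0.0085874 bar


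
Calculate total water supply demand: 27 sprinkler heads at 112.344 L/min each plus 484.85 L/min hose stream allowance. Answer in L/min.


Sprinkler demand = 27 * 112.344 = 3033.288 L/min
Total = 3033.288 + 484.85 = 3518.138 L/min

3518.138 L/min


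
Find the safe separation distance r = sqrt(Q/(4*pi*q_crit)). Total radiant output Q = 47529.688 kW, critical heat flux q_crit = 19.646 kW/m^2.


4*pi*q_crit = 246.88
Q/(4*pi*q_crit) = 192.52
r = sqrt(192.52) = 13.875 m

13.875 m


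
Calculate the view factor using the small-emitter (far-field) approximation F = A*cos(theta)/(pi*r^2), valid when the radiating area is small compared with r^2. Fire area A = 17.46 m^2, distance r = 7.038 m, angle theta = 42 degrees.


cos(42 deg) = 0.74314
pi*r^2 = 155.61
F = 17.46 * 0.74314 / 155.61 = 0.083381

0.083381


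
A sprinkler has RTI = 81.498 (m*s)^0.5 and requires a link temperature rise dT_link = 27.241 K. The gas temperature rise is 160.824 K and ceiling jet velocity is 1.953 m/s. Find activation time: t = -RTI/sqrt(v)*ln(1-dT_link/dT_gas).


dT_link/dT_gas = 0.16938
ln(1 - 0.16938) = -0.18559
t = -81.498 / sqrt(1.953) * -0.18559 = 10.823 s

10.823 s


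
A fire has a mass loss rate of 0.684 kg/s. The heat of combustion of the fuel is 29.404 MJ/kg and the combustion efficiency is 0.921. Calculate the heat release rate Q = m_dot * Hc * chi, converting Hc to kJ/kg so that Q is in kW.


Hc = 29.404 MJ/kg = 29.404 * 1000 kJ/kg = 29404 kJ/kg
Q = 0.684 kg/s * 29404 kJ/kg * 0.921 = 18523 kW

18523 kW


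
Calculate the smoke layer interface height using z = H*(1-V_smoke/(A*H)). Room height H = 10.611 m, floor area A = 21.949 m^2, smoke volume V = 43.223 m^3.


V/(A*H) = 0.18559
1 - 0.18559 = 0.81441
z = 10.611 * 0.81441 = 8.6418 m

8.6418 m


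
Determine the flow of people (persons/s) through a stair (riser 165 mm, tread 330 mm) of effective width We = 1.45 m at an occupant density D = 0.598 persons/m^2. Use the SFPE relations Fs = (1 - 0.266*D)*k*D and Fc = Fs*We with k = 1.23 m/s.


1 - 0.266*D = 1 - 0.266*0.598 = 0.84093
Fs = 0.84093 * 1.23 * 0.598 = 0.61854 persons/(s*m)
Fc = 0.61854 * 1.45 = 0.89688 persons/s

0.89688 persons/s


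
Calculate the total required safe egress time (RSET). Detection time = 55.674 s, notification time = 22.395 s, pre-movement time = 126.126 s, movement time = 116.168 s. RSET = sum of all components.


Total = 55.674 + 22.395 + 126.126 + 116.168 = 320.363 s

320.363 s


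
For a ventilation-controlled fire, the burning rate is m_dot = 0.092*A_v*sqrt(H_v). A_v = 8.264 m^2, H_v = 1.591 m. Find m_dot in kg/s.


sqrt(H_v) = 1.2613
m_dot = 0.092 * 8.264 * 1.2613 = 0.95899 kg/s

0.95899 kg/s


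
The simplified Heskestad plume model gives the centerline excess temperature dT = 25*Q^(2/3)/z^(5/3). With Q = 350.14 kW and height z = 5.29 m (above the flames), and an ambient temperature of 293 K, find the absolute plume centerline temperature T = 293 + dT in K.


Q^(2/3) = 49.678
z^(5/3) = 16.061
dT = 25 * 49.678 / 16.061 = 77.329 K
T = 293 + 77.329 = 370.33 K

370.33 K


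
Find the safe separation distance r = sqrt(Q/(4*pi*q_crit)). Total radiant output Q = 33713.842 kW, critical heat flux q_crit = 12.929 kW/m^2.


4*pi*q_crit = 162.47
Q/(4*pi*q_crit) = 207.51
r = sqrt(207.51) = 14.405 m

14.405 m


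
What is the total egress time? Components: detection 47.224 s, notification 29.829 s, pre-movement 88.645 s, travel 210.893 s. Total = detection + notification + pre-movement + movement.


Total = 47.224 + 29.829 + 88.645 + 210.893 = 376.591 s

376.591 s


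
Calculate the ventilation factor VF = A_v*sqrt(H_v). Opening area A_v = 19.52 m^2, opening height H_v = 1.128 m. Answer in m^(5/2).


sqrt(H_v) = 1.0621
VF = 19.52 * 1.0621 = 20.732 m^(5/2)

20.732 m^(5/2)


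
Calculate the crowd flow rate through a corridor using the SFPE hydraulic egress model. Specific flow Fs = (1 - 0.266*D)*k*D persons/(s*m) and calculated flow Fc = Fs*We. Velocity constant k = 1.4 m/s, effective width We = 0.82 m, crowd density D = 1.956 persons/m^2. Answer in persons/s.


1 - 0.266*D = 1 - 0.266*1.956 = 0.47970
Fs = 0.47970 * 1.4 * 1.956 = 1.3136 persons/(s*m)
Fc = 1.3136 * 0.82 = 1.0772 persons/s

1.0772 persons/s


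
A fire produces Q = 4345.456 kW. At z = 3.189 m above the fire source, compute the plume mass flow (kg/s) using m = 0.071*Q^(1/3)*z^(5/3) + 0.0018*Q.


Q^(1/3) = 16.318
z^(5/3) = 6.9091
First term = 0.071 * 16.318 * 6.9091 = 8.0050
Second term = 0.0018 * 4345.456 = 7.8218
m = 15.827 kg/s

15.827 kg/s


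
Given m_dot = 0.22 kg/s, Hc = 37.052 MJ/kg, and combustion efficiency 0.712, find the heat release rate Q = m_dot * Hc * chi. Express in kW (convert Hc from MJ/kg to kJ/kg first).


Hc = 37.052 MJ/kg = 37.052 * 1000 kJ/kg = 37052 kJ/kg
Q = 0.22 kg/s * 37052 kJ/kg * 0.712 = 5803.8 kW

5803.8 kW


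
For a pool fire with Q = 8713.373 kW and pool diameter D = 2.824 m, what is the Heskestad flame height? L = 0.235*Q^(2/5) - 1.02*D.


Q^(2/5) = 37.677
0.235 * Q^(2/5) = 8.8541
1.02 * D = 2.8805
L = 5.9736 m

5.9736 m


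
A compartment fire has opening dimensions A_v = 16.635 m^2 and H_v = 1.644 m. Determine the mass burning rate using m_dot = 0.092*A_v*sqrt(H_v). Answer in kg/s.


sqrt(H_v) = 1.2822
m_dot = 0.092 * 16.635 * 1.2822 = 1.9623 kg/s

1.9623 kg/s


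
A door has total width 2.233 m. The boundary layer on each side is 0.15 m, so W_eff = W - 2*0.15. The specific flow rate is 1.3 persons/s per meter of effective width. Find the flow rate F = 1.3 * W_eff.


W_eff = 2.233 - 0.30 = 1.933 m
F = 1.3 * 1.933 = 2.5129 persons/s

2.5129 persons/s


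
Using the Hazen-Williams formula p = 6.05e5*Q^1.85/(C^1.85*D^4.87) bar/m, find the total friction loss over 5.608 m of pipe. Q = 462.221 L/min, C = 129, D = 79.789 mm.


Q^1.85 = 85108
C^1.85 = 8027.7
D^4.87 = 1.8300e+09
p/m = 0.0035049 bar/m
p_total = 0.0035049 * 5.608 = 0.019655 bar

0.019655 bar


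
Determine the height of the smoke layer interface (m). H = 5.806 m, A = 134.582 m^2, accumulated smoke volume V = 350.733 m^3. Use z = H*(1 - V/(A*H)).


V/(A*H) = 0.44886
1 - 0.44886 = 0.55114
z = 5.806 * 0.55114 = 3.1999 m

3.1999 m


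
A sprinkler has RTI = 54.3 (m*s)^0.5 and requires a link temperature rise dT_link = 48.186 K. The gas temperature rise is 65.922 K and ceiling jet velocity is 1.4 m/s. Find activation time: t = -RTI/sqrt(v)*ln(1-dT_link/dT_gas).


dT_link/dT_gas = 0.73095
ln(1 - 0.73095) = -1.3129
t = -54.3 / sqrt(1.4) * -1.3129 = 60.250 s

60.250 s


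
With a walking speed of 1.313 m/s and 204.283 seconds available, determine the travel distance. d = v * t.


d = 1.313 * 204.283 = 268.22 m

268.22 m


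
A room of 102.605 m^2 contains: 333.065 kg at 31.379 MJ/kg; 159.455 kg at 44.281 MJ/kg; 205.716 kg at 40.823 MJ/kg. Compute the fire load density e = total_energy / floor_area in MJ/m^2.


Total energy = 333.065*31.379 + 159.455*44.281 + 205.716*40.823
= 10451.25 + 7060.827 + 8397.944
= 25910.02 MJ
e = 25910.02 / 102.605 = 252.52 MJ/m^2

252.52 MJ/m^2


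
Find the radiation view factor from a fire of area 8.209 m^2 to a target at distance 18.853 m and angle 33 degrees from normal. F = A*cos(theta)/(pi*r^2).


cos(33 deg) = 0.83867
pi*r^2 = 1116.6
F = 8.209 * 0.83867 / 1116.6 = 0.0061655

0.0061655


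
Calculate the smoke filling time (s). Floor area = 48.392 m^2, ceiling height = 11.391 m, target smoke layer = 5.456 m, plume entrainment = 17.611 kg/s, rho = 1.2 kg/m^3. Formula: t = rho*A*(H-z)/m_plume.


H - z = 5.935 m
t = 1.2 * 48.392 * 5.935 / 17.611 = 19.570 s

19.570 s


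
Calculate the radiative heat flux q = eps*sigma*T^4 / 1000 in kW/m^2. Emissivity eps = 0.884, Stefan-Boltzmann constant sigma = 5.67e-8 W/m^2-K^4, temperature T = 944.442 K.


T^4 = 7.9561e+11
q = 0.884 * 5.67e-8 * 7.9561e+11 / 1000 = 39.878 kW/m^2

39.878 kW/m^2


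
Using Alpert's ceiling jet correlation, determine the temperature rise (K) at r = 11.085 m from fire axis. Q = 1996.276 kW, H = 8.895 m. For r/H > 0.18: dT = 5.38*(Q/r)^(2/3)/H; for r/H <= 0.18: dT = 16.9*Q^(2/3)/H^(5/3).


r/H = 11.085 / 8.895 = 1.2462
r/H > 0.18, so dT = 5.38*(Q/r)^(2/3)/H
Q/r = 180.09
(Q/r)^(2/3) = 31.890
dT = 5.38 * 31.890 / 8.895 = 19.288 K

19.288 K
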